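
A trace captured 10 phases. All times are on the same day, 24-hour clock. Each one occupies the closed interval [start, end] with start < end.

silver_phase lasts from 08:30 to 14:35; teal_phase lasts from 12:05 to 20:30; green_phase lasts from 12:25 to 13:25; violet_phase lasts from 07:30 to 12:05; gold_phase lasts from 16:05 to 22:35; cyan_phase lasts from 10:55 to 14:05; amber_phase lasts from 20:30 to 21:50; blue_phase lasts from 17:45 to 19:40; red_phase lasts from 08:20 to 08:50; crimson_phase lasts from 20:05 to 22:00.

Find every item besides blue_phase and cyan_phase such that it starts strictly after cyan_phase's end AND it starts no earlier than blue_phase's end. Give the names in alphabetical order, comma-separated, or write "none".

amber_phase, crimson_phase

Conditions: its start is strictly after cyan_phase's end (X.start > 14:05) AND its start is no earlier than blue_phase's end (X.start >= 19:40).
amber_phase: start 20:30 > 14:05? ✓; start 20:30 >= 19:40? ✓ → yes.
crimson_phase: start 20:05 > 14:05? ✓; start 20:05 >= 19:40? ✓ → yes.
gold_phase: start 16:05 > 14:05? ✓; start 16:05 >= 19:40? ✗ → no.
green_phase: start 12:25 > 14:05? ✗; start 12:25 >= 19:40? ✗ → no.
red_phase: start 08:20 > 14:05? ✗; start 08:20 >= 19:40? ✗ → no.
silver_phase: start 08:30 > 14:05? ✗; start 08:30 >= 19:40? ✗ → no.
teal_phase: start 12:05 > 14:05? ✗; start 12:05 >= 19:40? ✗ → no.
violet_phase: start 07:30 > 14:05? ✗; start 07:30 >= 19:40? ✗ → no.
Result: amber_phase, crimson_phase.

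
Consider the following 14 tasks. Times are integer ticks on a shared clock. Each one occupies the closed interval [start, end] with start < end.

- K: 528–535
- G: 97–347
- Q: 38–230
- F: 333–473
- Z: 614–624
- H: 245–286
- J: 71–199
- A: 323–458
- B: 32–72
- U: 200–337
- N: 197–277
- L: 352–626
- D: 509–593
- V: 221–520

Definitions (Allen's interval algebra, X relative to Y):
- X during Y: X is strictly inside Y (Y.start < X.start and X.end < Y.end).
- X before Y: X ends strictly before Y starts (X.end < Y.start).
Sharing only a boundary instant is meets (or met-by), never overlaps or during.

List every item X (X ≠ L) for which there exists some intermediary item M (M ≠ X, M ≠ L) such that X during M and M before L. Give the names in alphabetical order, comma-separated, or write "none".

H, J, N, U

Target L = [352, 626].
Intermediaries M with M before L: B, G, H, J, N, Q, U.
Via B — items with X during B: none.
Via G — items with X during G: H, N, U.
Via H — items with X during H: none.
Via J — items with X during J: none.
Via N — items with X during N: none.
Via Q — items with X during Q: J.
Via U — items with X during U: H.
Union: H, J, N, U.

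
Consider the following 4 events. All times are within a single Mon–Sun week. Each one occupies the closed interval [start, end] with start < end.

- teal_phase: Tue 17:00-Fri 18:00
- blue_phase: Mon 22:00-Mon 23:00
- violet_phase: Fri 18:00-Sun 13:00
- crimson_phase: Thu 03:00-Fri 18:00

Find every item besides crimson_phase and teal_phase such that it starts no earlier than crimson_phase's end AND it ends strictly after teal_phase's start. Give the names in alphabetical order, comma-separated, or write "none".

Conditions: its start is no earlier than crimson_phase's end (X.start >= Fri 18:00) AND its end is strictly after teal_phase's start (X.end > Tue 17:00).
blue_phase: start Mon 22:00 >= Fri 18:00? ✗; end Mon 23:00 > Tue 17:00? ✗ → no.
violet_phase: start Fri 18:00 >= Fri 18:00? ✓; end Sun 13:00 > Tue 17:00? ✓ → yes.
Result: violet_phase.

violet_phase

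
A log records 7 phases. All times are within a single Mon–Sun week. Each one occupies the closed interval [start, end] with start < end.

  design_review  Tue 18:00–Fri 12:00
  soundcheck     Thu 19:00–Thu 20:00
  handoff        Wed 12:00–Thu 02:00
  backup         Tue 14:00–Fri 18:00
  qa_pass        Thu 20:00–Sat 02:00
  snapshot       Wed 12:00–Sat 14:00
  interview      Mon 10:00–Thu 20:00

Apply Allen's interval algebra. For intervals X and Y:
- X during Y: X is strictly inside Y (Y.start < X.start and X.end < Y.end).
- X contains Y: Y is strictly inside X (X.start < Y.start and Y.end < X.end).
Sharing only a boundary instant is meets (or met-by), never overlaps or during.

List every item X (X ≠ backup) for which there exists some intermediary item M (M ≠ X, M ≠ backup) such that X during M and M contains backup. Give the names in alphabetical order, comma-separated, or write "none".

none

Target backup = [Tue 14:00, Fri 18:00].
Intermediaries M with M contains backup: none.
Union: none.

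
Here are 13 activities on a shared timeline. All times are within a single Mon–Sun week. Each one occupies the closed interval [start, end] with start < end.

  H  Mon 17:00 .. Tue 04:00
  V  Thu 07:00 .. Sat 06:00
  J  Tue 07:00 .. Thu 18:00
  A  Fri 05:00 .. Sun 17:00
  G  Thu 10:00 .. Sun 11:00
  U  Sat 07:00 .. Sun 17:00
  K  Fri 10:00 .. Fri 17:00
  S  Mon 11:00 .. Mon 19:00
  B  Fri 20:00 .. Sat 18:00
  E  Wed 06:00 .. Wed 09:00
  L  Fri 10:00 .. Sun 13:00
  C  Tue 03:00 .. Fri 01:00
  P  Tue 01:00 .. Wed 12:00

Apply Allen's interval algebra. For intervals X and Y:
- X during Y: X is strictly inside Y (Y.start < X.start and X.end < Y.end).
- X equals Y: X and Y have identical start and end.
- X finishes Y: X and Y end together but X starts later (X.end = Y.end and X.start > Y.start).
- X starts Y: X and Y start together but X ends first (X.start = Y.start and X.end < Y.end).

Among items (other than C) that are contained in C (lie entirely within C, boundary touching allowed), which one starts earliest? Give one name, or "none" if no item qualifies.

Target C = [Tue 03:00, Fri 01:00].
A [Fri 05:00, Sun 17:00] → after → excluded.
B [Fri 20:00, Sat 18:00] → after → excluded.
E [Wed 06:00, Wed 09:00] → during → candidate.
G [Thu 10:00, Sun 11:00] → overlapped-by → excluded.
H [Mon 17:00, Tue 04:00] → overlaps → excluded.
J [Tue 07:00, Thu 18:00] → during → candidate.
K [Fri 10:00, Fri 17:00] → after → excluded.
L [Fri 10:00, Sun 13:00] → after → excluded.
P [Tue 01:00, Wed 12:00] → overlaps → excluded.
S [Mon 11:00, Mon 19:00] → before → excluded.
U [Sat 07:00, Sun 17:00] → after → excluded.
V [Thu 07:00, Sat 06:00] → overlapped-by → excluded.
Among candidates, earliest start is Tue 07:00 → J.

J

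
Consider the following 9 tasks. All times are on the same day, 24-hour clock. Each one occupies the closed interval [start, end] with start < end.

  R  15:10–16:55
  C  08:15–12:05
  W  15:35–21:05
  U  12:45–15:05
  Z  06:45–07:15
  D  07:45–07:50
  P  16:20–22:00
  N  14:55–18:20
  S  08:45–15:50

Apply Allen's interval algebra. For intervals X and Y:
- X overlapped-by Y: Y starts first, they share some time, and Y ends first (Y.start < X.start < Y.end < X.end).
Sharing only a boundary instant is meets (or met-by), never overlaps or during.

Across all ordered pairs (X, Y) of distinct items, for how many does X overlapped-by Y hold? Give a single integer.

Checking all 72 ordered pairs for relation 'overlapped-by'; matching pairs in alphabetical order:
(N, S): N overlapped-by S ✓
(N, U): N overlapped-by U ✓
(P, N): P overlapped-by N ✓
(P, R): P overlapped-by R ✓
(P, W): P overlapped-by W ✓
(R, S): R overlapped-by S ✓
(S, C): S overlapped-by C ✓
(W, N): W overlapped-by N ✓
(W, R): W overlapped-by R ✓
(W, S): W overlapped-by S ✓
Count: 10.

10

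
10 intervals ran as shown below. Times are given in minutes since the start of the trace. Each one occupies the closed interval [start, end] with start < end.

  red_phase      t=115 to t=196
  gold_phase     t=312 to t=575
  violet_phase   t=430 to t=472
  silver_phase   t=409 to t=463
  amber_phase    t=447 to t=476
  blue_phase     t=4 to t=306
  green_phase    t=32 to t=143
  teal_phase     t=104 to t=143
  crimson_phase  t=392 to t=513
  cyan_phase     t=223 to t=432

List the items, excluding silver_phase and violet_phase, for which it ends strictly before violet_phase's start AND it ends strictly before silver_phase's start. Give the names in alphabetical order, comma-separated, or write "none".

blue_phase, green_phase, red_phase, teal_phase

Conditions: its end is strictly before violet_phase's start (X.end < t=430) AND its end is strictly before silver_phase's start (X.end < t=409).
amber_phase: end t=476 < t=430? ✗; end t=476 < t=409? ✗ → no.
blue_phase: end t=306 < t=430? ✓; end t=306 < t=409? ✓ → yes.
crimson_phase: end t=513 < t=430? ✗; end t=513 < t=409? ✗ → no.
cyan_phase: end t=432 < t=430? ✗; end t=432 < t=409? ✗ → no.
gold_phase: end t=575 < t=430? ✗; end t=575 < t=409? ✗ → no.
green_phase: end t=143 < t=430? ✓; end t=143 < t=409? ✓ → yes.
red_phase: end t=196 < t=430? ✓; end t=196 < t=409? ✓ → yes.
teal_phase: end t=143 < t=430? ✓; end t=143 < t=409? ✓ → yes.
Result: blue_phase, green_phase, red_phase, teal_phase.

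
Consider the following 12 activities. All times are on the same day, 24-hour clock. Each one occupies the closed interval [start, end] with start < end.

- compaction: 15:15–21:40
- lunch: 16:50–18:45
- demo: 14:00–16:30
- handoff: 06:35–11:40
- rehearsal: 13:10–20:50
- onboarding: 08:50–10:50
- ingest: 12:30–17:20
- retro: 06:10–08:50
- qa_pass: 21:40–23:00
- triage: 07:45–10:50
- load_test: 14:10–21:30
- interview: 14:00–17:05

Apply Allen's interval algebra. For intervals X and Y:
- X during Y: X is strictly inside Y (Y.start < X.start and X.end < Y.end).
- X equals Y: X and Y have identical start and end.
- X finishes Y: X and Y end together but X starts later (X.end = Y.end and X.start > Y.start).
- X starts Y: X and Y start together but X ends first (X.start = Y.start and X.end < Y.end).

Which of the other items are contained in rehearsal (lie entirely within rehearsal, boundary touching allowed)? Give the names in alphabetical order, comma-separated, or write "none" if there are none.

Target rehearsal = [13:10, 20:50].
compaction [15:15, 21:40] → overlapped-by → no.
demo [14:00, 16:30] → during → yes.
handoff [06:35, 11:40] → before → no.
ingest [12:30, 17:20] → overlaps → no.
interview [14:00, 17:05] → during → yes.
load_test [14:10, 21:30] → overlapped-by → no.
lunch [16:50, 18:45] → during → yes.
onboarding [08:50, 10:50] → before → no.
qa_pass [21:40, 23:00] → after → no.
retro [06:10, 08:50] → before → no.
triage [07:45, 10:50] → before → no.
Result: demo, interview, lunch.

demo, interview, lunch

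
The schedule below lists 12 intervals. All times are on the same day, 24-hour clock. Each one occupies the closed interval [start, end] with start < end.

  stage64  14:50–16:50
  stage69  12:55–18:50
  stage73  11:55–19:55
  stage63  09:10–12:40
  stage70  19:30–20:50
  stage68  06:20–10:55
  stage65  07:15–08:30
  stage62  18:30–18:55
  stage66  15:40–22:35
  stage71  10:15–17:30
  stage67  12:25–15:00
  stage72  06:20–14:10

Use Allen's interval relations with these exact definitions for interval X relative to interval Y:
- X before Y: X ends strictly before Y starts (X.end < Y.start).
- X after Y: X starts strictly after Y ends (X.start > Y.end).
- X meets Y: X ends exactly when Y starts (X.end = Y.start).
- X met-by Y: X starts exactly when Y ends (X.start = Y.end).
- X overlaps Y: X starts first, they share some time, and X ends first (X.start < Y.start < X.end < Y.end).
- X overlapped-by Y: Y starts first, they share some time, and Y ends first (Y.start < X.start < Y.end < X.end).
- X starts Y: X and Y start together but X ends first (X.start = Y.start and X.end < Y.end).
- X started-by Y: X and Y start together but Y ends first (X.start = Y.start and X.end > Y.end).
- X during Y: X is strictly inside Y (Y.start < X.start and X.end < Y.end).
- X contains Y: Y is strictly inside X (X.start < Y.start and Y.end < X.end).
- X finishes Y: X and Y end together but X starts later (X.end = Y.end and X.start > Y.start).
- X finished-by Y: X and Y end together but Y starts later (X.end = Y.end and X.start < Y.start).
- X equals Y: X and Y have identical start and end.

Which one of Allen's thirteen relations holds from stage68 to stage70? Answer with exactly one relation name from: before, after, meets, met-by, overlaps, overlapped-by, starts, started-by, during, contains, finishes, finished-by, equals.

before

stage68 = [06:20, 10:55]; stage70 = [19:30, 20:50].
Compare endpoints: stage68.start < stage70.start, stage68.start < stage70.end, stage68.end < stage70.start, stage68.end < stage70.end.
That pattern is 'before'.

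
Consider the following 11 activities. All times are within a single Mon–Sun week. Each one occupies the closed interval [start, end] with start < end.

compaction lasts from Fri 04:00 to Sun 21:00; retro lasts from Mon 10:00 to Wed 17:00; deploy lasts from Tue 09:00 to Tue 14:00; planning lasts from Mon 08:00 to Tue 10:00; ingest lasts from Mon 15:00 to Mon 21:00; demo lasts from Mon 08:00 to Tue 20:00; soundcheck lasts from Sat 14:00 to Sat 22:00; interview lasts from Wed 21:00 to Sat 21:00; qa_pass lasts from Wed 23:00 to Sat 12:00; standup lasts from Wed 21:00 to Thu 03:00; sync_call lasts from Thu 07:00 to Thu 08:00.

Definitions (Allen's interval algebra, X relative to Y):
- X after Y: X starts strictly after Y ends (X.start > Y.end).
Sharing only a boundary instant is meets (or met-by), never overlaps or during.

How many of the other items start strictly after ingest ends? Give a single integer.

7

Target ingest = [Mon 15:00, Mon 21:00].
compaction [Fri 04:00, Sun 21:00] → after → counts.
demo [Mon 08:00, Tue 20:00] → contains → no.
deploy [Tue 09:00, Tue 14:00] → after → counts.
interview [Wed 21:00, Sat 21:00] → after → counts.
planning [Mon 08:00, Tue 10:00] → contains → no.
qa_pass [Wed 23:00, Sat 12:00] → after → counts.
retro [Mon 10:00, Wed 17:00] → contains → no.
soundcheck [Sat 14:00, Sat 22:00] → after → counts.
standup [Wed 21:00, Thu 03:00] → after → counts.
sync_call [Thu 07:00, Thu 08:00] → after → counts.
Total: 7.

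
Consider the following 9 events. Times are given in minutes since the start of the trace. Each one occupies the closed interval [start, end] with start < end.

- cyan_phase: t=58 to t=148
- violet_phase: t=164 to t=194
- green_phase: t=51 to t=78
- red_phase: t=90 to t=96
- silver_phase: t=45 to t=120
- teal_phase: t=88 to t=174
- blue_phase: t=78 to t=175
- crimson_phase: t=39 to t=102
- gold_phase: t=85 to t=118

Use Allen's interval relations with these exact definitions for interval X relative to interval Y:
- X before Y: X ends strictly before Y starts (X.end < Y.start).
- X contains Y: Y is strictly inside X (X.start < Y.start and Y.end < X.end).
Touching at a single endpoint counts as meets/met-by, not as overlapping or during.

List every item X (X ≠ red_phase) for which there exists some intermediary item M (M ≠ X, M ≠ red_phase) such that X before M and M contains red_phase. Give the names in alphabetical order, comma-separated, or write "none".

green_phase

Target red_phase = [t=90, t=96].
Intermediaries M with M contains red_phase: blue_phase, crimson_phase, cyan_phase, gold_phase, silver_phase, teal_phase.
Via blue_phase — items with X before blue_phase: none.
Via crimson_phase — items with X before crimson_phase: none.
Via cyan_phase — items with X before cyan_phase: none.
Via gold_phase — items with X before gold_phase: green_phase.
Via silver_phase — items with X before silver_phase: none.
Via teal_phase — items with X before teal_phase: green_phase.
Union: green_phase.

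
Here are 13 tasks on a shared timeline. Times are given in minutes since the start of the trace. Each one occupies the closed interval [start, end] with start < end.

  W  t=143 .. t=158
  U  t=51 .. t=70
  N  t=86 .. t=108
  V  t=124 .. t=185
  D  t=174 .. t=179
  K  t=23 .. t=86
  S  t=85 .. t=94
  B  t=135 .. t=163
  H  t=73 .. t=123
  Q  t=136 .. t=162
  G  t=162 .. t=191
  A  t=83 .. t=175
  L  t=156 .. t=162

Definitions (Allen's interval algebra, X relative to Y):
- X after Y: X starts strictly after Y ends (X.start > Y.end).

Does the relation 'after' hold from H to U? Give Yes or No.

Yes

H = [t=73, t=123], U = [t=51, t=70].
Actual relation of H to U: after.
Asked whether 'after' holds → Yes.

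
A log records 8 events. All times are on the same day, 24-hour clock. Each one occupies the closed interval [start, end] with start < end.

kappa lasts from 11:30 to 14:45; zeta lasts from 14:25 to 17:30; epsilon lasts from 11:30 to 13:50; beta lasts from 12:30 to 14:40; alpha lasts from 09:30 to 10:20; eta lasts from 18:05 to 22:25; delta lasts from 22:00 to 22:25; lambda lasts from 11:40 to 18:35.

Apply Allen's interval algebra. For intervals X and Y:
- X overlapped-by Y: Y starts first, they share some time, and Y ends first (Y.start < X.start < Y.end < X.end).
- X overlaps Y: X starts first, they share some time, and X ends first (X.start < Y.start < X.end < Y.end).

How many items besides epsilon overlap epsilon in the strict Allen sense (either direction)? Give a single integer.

2

Target epsilon = [11:30, 13:50].
alpha [09:30, 10:20] → before → no.
beta [12:30, 14:40] → overlapped-by → counts.
delta [22:00, 22:25] → after → no.
eta [18:05, 22:25] → after → no.
kappa [11:30, 14:45] → started-by → no.
lambda [11:40, 18:35] → overlapped-by → counts.
zeta [14:25, 17:30] → after → no.
Total: 2.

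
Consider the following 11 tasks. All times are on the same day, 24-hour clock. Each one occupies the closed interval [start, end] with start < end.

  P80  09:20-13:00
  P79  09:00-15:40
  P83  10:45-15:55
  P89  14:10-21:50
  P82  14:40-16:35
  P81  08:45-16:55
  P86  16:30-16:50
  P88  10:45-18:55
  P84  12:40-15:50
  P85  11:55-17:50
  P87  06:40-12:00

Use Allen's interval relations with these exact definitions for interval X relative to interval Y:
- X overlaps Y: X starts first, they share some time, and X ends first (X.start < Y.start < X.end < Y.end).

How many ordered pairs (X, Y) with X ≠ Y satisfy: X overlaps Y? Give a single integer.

Checking all 110 ordered pairs for relation 'overlaps'; matching pairs in alphabetical order:
(P79, P82): P79 overlaps P82 ✓
(P79, P83): P79 overlaps P83 ✓
(P79, P84): P79 overlaps P84 ✓
(P79, P85): P79 overlaps P85 ✓
(P79, P88): P79 overlaps P88 ✓
(P79, P89): P79 overlaps P89 ✓
(P80, P83): P80 overlaps P83 ✓
(P80, P84): P80 overlaps P84 ✓
(P80, P85): P80 overlaps P85 ✓
(P80, P88): P80 overlaps P88 ✓
(P81, P85): P81 overlaps P85 ✓
(P81, P88): P81 overlaps P88 ✓
(P81, P89): P81 overlaps P89 ✓
(P82, P86): P82 overlaps P86 ✓
(P83, P82): P83 overlaps P82 ✓
(P83, P85): P83 overlaps P85 ✓
(P83, P89): P83 overlaps P89 ✓
(P84, P82): P84 overlaps P82 ✓
(P84, P89): P84 overlaps P89 ✓
(P85, P89): P85 overlaps P89 ✓
(P87, P79): P87 overlaps P79 ✓
(P87, P80): P87 overlaps P80 ✓
(P87, P81): P87 overlaps P81 ✓
(P87, P83): P87 overlaps P83 ✓
... plus 3 further pairs not listed.
Count: 27.

27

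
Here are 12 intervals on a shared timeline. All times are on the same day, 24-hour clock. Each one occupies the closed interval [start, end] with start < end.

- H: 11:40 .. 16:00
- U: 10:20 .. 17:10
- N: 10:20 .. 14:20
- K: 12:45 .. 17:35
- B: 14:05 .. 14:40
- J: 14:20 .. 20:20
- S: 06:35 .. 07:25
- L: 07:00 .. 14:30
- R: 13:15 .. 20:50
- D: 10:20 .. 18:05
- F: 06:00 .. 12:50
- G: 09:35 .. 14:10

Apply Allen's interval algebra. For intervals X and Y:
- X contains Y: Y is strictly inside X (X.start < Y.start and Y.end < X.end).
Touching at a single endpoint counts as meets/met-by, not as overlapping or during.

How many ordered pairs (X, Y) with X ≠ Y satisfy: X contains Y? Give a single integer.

12

Checking all 132 ordered pairs for relation 'contains'; matching pairs in alphabetical order:
(D, B): D contains B ✓
(D, H): D contains H ✓
(D, K): D contains K ✓
(F, S): F contains S ✓
(H, B): H contains B ✓
(K, B): K contains B ✓
(L, G): L contains G ✓
(L, N): L contains N ✓
(R, B): R contains B ✓
(R, J): R contains J ✓
(U, B): U contains B ✓
(U, H): U contains H ✓
Count: 12.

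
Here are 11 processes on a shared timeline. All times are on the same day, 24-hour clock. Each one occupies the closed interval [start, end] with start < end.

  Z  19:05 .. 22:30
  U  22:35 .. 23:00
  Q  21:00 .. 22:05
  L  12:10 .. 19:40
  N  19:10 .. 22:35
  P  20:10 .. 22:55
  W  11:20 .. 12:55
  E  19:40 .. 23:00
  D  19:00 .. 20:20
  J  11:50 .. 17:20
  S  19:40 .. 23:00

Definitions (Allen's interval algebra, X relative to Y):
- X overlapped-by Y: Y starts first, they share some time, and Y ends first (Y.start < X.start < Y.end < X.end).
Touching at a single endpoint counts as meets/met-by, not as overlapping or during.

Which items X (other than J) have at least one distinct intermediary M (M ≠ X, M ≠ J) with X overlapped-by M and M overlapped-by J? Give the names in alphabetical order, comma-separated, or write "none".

Target J = [11:50, 17:20].
Intermediaries M with M overlapped-by J: L.
Via L — items with X overlapped-by L: D, N, Z.
Union: D, N, Z.

D, N, Z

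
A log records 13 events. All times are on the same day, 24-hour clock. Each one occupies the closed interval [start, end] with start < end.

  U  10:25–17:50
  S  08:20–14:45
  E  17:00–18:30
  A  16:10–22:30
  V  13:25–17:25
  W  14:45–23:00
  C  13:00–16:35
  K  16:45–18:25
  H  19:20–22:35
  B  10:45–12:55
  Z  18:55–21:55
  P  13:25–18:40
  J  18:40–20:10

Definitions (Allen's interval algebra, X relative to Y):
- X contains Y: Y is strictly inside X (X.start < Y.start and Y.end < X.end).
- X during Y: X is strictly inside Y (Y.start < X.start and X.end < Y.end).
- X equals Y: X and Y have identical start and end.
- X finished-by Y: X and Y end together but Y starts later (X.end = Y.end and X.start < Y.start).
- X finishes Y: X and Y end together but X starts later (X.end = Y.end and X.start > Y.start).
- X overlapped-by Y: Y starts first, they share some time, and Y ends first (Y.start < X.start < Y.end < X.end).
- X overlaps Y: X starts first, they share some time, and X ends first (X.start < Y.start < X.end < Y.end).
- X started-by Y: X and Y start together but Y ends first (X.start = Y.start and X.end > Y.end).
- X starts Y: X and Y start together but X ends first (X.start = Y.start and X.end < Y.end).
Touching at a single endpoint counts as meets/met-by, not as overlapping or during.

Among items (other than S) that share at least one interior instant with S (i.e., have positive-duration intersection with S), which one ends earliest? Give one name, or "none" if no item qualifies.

Target S = [08:20, 14:45].
A [16:10, 22:30] → after → excluded.
B [10:45, 12:55] → during → candidate.
C [13:00, 16:35] → overlapped-by → candidate.
E [17:00, 18:30] → after → excluded.
H [19:20, 22:35] → after → excluded.
J [18:40, 20:10] → after → excluded.
K [16:45, 18:25] → after → excluded.
P [13:25, 18:40] → overlapped-by → candidate.
U [10:25, 17:50] → overlapped-by → candidate.
V [13:25, 17:25] → overlapped-by → candidate.
W [14:45, 23:00] → met-by → excluded.
Z [18:55, 21:55] → after → excluded.
Among candidates, earliest end is 12:55 → B.

B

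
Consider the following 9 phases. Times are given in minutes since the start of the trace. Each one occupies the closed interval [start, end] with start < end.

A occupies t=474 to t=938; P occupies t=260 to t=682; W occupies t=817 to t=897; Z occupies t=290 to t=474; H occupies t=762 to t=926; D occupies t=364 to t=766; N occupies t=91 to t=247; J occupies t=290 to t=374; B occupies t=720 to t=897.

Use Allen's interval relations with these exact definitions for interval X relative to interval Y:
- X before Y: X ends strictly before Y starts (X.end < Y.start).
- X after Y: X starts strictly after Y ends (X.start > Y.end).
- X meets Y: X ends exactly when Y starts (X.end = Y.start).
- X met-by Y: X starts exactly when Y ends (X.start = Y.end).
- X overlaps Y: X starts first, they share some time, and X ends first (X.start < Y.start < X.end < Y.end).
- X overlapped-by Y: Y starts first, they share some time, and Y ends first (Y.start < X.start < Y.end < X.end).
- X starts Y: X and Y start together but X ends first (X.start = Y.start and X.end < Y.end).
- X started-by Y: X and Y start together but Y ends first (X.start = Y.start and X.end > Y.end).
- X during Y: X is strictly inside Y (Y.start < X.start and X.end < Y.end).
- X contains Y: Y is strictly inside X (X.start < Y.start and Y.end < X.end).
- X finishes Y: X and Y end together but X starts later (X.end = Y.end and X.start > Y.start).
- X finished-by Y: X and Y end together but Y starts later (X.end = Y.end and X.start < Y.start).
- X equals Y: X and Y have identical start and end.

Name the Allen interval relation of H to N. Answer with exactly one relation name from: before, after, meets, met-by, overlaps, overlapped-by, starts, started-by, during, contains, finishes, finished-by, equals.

after

H = [t=762, t=926]; N = [t=91, t=247].
Compare endpoints: H.start > N.start, H.start > N.end, H.end > N.start, H.end > N.end.
That pattern is 'after'.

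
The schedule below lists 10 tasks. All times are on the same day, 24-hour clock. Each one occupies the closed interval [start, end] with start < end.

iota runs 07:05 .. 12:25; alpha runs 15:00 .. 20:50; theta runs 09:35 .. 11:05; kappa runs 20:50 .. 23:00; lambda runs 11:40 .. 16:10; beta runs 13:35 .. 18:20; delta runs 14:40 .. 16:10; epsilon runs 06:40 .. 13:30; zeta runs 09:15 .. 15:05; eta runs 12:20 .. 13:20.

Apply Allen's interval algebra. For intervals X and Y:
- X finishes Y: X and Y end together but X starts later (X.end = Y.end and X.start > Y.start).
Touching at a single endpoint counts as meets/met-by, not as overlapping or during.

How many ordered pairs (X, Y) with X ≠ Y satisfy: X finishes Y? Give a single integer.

1

Checking all 90 ordered pairs for relation 'finishes'; matching pairs in alphabetical order:
(delta, lambda): delta finishes lambda ✓
Count: 1.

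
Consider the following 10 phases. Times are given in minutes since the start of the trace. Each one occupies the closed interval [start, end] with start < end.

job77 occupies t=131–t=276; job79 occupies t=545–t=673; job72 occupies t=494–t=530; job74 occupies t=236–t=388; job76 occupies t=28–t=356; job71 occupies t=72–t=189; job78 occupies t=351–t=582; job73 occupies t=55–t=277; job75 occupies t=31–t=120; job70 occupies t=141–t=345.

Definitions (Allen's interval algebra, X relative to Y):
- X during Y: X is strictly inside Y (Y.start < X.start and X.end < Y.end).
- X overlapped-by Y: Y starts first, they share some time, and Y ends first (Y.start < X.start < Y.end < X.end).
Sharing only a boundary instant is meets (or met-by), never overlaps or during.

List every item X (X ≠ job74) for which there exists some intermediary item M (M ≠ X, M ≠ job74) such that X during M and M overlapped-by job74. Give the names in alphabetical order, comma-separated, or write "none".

job72

Target job74 = [t=236, t=388].
Intermediaries M with M overlapped-by job74: job78.
Via job78 — items with X during job78: job72.
Union: job72.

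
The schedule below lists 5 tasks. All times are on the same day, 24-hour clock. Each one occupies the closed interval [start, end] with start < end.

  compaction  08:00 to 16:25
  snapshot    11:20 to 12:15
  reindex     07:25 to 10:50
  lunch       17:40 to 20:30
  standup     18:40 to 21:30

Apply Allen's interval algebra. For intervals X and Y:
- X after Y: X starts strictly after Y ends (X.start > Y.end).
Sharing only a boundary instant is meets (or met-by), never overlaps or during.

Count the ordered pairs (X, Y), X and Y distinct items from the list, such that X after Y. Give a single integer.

Checking all 20 ordered pairs for relation 'after'; matching pairs in alphabetical order:
(lunch, compaction): lunch after compaction ✓
(lunch, reindex): lunch after reindex ✓
(lunch, snapshot): lunch after snapshot ✓
(snapshot, reindex): snapshot after reindex ✓
(standup, compaction): standup after compaction ✓
(standup, reindex): standup after reindex ✓
(standup, snapshot): standup after snapshot ✓
Count: 7.

7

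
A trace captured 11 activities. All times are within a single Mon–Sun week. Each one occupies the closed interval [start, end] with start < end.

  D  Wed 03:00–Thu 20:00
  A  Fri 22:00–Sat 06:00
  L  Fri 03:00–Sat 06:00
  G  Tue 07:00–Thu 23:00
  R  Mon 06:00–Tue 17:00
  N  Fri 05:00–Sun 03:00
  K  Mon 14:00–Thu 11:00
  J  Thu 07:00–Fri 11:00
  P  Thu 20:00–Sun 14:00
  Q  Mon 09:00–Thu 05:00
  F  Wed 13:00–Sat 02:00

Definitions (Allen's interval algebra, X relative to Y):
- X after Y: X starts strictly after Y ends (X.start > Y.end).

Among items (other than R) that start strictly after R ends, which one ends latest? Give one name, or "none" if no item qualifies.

Target R = [Mon 06:00, Tue 17:00].
A [Fri 22:00, Sat 06:00] → after → candidate.
D [Wed 03:00, Thu 20:00] → after → candidate.
F [Wed 13:00, Sat 02:00] → after → candidate.
G [Tue 07:00, Thu 23:00] → overlapped-by → excluded.
J [Thu 07:00, Fri 11:00] → after → candidate.
K [Mon 14:00, Thu 11:00] → overlapped-by → excluded.
L [Fri 03:00, Sat 06:00] → after → candidate.
N [Fri 05:00, Sun 03:00] → after → candidate.
P [Thu 20:00, Sun 14:00] → after → candidate.
Q [Mon 09:00, Thu 05:00] → overlapped-by → excluded.
Among candidates, latest end is Sun 14:00 → P.

P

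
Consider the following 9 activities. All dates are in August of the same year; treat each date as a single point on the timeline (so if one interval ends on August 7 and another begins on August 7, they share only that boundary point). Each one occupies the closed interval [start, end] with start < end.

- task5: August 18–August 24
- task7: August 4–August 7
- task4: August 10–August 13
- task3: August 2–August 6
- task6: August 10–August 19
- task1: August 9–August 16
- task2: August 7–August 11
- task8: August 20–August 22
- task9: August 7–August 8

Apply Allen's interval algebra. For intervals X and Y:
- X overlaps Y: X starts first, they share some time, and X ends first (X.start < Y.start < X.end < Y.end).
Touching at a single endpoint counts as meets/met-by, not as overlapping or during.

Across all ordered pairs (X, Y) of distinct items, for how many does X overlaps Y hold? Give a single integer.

Checking all 72 ordered pairs for relation 'overlaps'; matching pairs in alphabetical order:
(task1, task6): task1 overlaps task6 ✓
(task2, task1): task2 overlaps task1 ✓
(task2, task4): task2 overlaps task4 ✓
(task2, task6): task2 overlaps task6 ✓
(task3, task7): task3 overlaps task7 ✓
(task6, task5): task6 overlaps task5 ✓
Count: 6.

6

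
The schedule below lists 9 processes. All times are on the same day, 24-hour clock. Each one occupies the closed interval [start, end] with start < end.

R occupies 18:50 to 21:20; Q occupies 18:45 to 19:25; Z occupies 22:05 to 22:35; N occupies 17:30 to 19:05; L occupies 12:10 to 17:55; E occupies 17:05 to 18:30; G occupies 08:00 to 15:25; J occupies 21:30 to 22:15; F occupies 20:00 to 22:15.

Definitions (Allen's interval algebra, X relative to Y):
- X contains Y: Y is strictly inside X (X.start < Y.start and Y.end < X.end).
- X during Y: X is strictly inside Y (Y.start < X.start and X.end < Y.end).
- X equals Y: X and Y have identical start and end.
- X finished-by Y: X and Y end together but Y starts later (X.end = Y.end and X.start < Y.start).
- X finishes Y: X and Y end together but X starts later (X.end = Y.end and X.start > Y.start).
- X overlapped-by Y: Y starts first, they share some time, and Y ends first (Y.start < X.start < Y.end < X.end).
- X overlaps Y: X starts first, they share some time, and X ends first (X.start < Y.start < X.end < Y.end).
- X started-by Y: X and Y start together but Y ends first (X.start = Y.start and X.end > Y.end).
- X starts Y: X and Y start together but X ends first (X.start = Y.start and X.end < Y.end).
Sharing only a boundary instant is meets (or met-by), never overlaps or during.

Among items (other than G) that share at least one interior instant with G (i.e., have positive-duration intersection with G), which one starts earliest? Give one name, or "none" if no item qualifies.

L

Target G = [08:00, 15:25].
E [17:05, 18:30] → after → excluded.
F [20:00, 22:15] → after → excluded.
J [21:30, 22:15] → after → excluded.
L [12:10, 17:55] → overlapped-by → candidate.
N [17:30, 19:05] → after → excluded.
Q [18:45, 19:25] → after → excluded.
R [18:50, 21:20] → after → excluded.
Z [22:05, 22:35] → after → excluded.
Among candidates, earliest start is 12:10 → L.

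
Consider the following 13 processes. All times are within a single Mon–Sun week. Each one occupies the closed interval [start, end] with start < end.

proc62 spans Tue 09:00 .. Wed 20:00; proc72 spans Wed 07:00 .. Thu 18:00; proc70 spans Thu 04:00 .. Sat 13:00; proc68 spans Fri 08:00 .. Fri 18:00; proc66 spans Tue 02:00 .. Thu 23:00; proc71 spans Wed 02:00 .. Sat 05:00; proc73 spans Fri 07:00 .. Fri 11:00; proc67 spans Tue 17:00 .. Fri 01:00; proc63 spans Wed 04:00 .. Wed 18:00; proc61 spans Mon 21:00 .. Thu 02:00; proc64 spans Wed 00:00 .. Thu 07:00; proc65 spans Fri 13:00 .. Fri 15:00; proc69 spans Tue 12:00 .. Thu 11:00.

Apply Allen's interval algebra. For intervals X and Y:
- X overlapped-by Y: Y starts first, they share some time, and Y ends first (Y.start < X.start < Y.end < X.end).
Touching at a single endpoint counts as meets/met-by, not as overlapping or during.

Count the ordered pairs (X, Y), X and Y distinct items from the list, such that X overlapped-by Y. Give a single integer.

27

Checking all 156 ordered pairs for relation 'overlapped-by'; matching pairs in alphabetical order:
(proc64, proc61): proc64 overlapped-by proc61 ✓
(proc64, proc62): proc64 overlapped-by proc62 ✓
(proc66, proc61): proc66 overlapped-by proc61 ✓
(proc67, proc61): proc67 overlapped-by proc61 ✓
(proc67, proc62): proc67 overlapped-by proc62 ✓
(proc67, proc66): proc67 overlapped-by proc66 ✓
(proc67, proc69): proc67 overlapped-by proc69 ✓
(proc68, proc73): proc68 overlapped-by proc73 ✓
(proc69, proc61): proc69 overlapped-by proc61 ✓
(proc69, proc62): proc69 overlapped-by proc62 ✓
(proc70, proc64): proc70 overlapped-by proc64 ✓
(proc70, proc66): proc70 overlapped-by proc66 ✓
(proc70, proc67): proc70 overlapped-by proc67 ✓
(proc70, proc69): proc70 overlapped-by proc69 ✓
(proc70, proc71): proc70 overlapped-by proc71 ✓
(proc70, proc72): proc70 overlapped-by proc72 ✓
(proc71, proc61): proc71 overlapped-by proc61 ✓
(proc71, proc62): proc71 overlapped-by proc62 ✓
(proc71, proc64): proc71 overlapped-by proc64 ✓
(proc71, proc66): proc71 overlapped-by proc66 ✓
(proc71, proc67): proc71 overlapped-by proc67 ✓
(proc71, proc69): proc71 overlapped-by proc69 ✓
(proc72, proc61): proc72 overlapped-by proc61 ✓
(proc72, proc62): proc72 overlapped-by proc62 ✓
... plus 3 further pairs not listed.
Count: 27.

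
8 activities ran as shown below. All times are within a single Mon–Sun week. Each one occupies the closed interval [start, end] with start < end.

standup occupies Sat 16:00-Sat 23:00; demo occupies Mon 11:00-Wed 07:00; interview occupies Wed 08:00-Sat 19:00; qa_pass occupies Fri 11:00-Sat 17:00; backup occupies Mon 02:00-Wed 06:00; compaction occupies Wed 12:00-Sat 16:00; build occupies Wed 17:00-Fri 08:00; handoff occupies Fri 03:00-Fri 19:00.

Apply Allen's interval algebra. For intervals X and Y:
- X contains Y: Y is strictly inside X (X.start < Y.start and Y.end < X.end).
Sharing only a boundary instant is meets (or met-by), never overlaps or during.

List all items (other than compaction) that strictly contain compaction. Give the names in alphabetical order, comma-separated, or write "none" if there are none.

Target compaction = [Wed 12:00, Sat 16:00].
backup [Mon 02:00, Wed 06:00] → before → no.
build [Wed 17:00, Fri 08:00] → during → no.
demo [Mon 11:00, Wed 07:00] → before → no.
handoff [Fri 03:00, Fri 19:00] → during → no.
interview [Wed 08:00, Sat 19:00] → contains → yes.
qa_pass [Fri 11:00, Sat 17:00] → overlapped-by → no.
standup [Sat 16:00, Sat 23:00] → met-by → no.
Result: interview.

interview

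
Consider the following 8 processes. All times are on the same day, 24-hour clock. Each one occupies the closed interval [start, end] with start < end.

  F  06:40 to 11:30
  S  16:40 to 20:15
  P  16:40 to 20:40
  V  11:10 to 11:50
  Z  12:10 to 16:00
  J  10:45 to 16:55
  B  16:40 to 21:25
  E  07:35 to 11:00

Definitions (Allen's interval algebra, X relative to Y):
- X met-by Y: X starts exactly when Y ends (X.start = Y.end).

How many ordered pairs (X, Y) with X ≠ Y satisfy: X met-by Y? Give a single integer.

0

Checking all 56 ordered pairs for relation 'met-by'; matching pairs in alphabetical order:
No pair satisfies it.
Count: 0.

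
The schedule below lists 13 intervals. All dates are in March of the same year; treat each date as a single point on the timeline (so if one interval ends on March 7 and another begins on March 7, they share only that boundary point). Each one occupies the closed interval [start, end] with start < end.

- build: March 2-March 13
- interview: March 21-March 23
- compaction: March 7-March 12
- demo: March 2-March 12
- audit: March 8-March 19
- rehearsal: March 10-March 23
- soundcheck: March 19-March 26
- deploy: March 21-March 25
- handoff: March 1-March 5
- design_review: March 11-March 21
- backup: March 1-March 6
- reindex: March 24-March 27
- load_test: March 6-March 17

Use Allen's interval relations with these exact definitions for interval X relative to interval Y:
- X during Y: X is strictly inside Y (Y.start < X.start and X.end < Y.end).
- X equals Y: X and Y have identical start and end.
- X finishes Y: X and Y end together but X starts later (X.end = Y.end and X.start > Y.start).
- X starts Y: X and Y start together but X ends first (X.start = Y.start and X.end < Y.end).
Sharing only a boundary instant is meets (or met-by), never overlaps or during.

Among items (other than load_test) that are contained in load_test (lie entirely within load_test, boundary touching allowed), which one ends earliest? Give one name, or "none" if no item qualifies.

compaction

Target load_test = [March 6, March 17].
audit [March 8, March 19] → overlapped-by → excluded.
backup [March 1, March 6] → meets → excluded.
build [March 2, March 13] → overlaps → excluded.
compaction [March 7, March 12] → during → candidate.
demo [March 2, March 12] → overlaps → excluded.
deploy [March 21, March 25] → after → excluded.
design_review [March 11, March 21] → overlapped-by → excluded.
handoff [March 1, March 5] → before → excluded.
interview [March 21, March 23] → after → excluded.
rehearsal [March 10, March 23] → overlapped-by → excluded.
reindex [March 24, March 27] → after → excluded.
soundcheck [March 19, March 26] → after → excluded.
Among candidates, earliest end is March 12 → compaction.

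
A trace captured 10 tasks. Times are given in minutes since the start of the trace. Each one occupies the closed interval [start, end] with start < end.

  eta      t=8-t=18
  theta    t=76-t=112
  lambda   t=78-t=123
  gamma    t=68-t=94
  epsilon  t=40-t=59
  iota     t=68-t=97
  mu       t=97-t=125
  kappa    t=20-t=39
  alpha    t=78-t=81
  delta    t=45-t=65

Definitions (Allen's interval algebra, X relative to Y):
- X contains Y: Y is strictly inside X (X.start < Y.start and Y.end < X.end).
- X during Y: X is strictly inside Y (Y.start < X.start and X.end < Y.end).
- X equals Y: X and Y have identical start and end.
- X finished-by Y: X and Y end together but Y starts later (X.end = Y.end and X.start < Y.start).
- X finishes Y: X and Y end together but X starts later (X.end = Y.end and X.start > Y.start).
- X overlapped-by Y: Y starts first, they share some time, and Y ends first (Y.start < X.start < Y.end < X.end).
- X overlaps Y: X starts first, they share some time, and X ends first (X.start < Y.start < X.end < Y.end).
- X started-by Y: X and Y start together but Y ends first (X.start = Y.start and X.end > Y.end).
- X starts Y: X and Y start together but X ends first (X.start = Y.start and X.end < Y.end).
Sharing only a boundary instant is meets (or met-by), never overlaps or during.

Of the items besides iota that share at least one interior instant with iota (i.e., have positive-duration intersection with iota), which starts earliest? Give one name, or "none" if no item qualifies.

Target iota = [t=68, t=97].
alpha [t=78, t=81] → during → candidate.
delta [t=45, t=65] → before → excluded.
epsilon [t=40, t=59] → before → excluded.
eta [t=8, t=18] → before → excluded.
gamma [t=68, t=94] → starts → candidate.
kappa [t=20, t=39] → before → excluded.
lambda [t=78, t=123] → overlapped-by → candidate.
mu [t=97, t=125] → met-by → excluded.
theta [t=76, t=112] → overlapped-by → candidate.
Among candidates, earliest start is t=68 → gamma.

gamma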